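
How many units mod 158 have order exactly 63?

φ(158) = φ(2)·φ(79) = 1·78 = 78 = 2 · 3 · 13.
(Z/158Z)^× is cyclic (|G| = 78); a cyclic group of order m has exactly φ(d) elements of each order d | m, and none otherwise.
63 does not divide 78, so no element of (Z/158Z)^× has order 63.

0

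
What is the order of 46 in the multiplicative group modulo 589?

ord(46) | φ(589) = φ(19·31) = (19−1)·(31−1) = 18·30 = 540 = 2^2 · 3^3 · 5.
Divisors of 540: 1, 2, 3, 4, 5, 6, 9, 10, 12, 15, 18, 20, 27, 30, 36, 45, 54, 60, 90, 108, 135, 180, 270, 540.
Compute 46^d (mod 589) for the divisors d until we hit 1:
46^1 ≡ 46 (mod 589)
46^2 ≡ 349 (mod 589)
46^3 ≡ 151 (mod 589)
46^4 ≡ 467 (mod 589)
46^5 ≡ 278 (mod 589)
46^6 ≡ 419 (mod 589)
46^9 ≡ 246 (mod 589)
46^10 ≡ 125 (mod 589)
46^12 ≡ 39 (mod 589)
46^15 ≡ 588 (mod 589)
46^18 ≡ 438 (mod 589)
46^20 ≡ 311 (mod 589)
46^27 ≡ 550 (mod 589)
46^30 ≡ 1 (mod 589) ✓
Hence ord(46) = 30.

30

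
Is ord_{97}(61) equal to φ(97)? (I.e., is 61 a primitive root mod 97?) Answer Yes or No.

φ(97) = 97 − 1 = 96 = 2^5 · 3.
It suffices to check that the order of 61 is not a proper divisor of 96: compute 61^(96/q) for q ∈ {2, 3}.
61^48 ≡ 1 (mod 97)  [q = 2: ≡ 1 ✗]
61^32 ≡ 35 (mod 97)  [q = 3: ≢ 1 ✓]
61^48 ≡ 1 shows ord(61) | 48, strictly less than φ(97); not a primitive root.

No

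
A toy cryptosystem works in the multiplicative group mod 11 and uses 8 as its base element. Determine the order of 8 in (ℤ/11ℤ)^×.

10

Since 8 ∈ (Z/11Z)^×, its order divides φ(11) = 11 − 1 = 10 = 2 · 5.
Divisors of 10: 1, 2, 5, 10.
Check 8^d mod 11 for each divisor in increasing order:
8^1 ≡ 8 (mod 11)
8^2 ≡ 9 (mod 11)
8^5 ≡ 10 (mod 11)
8^10 ≡ 1 (mod 11) ✓
Therefore the multiplicative order of 8 modulo 11 is 10.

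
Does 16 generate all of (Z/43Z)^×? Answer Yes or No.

No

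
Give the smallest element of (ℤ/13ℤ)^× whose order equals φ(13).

φ(13) = 13 − 1 = 12 = 2^2 · 3.
Test candidates g = 2, 3, … against the prime factors q ∈ {2, 3} of φ(13): g is a generator iff g^(12/q) ≢ 1 for every such q.
g = 2: 2^6 ≡ 12; 2^4 ≡ 3 — none is 1, so 2 is a primitive root.
Hence the least primitive root of 13 is 2.

2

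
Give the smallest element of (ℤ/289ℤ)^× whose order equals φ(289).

3

φ(289) = φ(17^2) = 17·(17−1) = 272 = 2^4 · 17.
Test candidates g = 2, 3, … against the prime factors q ∈ {2, 17} of φ(289): g is a generator iff g^(272/q) ≢ 1 for every such q.
g = 2: 2^136 ≡ 1 — hits 1, so not a primitive root.
g = 3: 3^136 ≡ 288; 3^16 ≡ 171 — none is 1, so 3 is a primitive root.
So 3 is the smallest generator of (Z/289Z)^×.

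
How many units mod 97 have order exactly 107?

φ(97) = 97 − 1 = 96 = 2^5 · 3.
In a cyclic group of order 96, there are φ(d) elements of order d for each divisor d of 96, and zero for non-divisors.
Here 96 is not a multiple of 107, so there are no elements of order 107.

0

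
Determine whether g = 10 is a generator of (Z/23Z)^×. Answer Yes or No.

Yes

φ(23) = 23 − 1 = 22 = 2 · 11.
It suffices to check that the order of 10 is not a proper divisor of 22: compute 10^(22/q) for q ∈ {2, 11}.
10^11 ≡ 22 (mod 23)  [q = 2: ≢ 1 ✓]
10^2 ≡ 8 (mod 23)  [q = 11: ≢ 1 ✓]
All checks pass, so 10 has order 22 and is a primitive root modulo 23.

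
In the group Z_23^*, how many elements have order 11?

φ(23) = 23 − 1 = 22 = 2 · 11.
Since (Z/23Z)^× is cyclic of order 22, the number of elements of order d is φ(d) when d | 22 and 0 otherwise.
11 | 22, and φ(11) = 11 − 1 = 10.

10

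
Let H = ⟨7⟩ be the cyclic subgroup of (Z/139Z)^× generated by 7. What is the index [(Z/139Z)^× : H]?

2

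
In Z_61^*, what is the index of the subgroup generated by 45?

ord(45) | φ(61) = 61 − 1 = 60 = 2^2 · 3 · 5.
Divisors of 60: 1, 2, 3, 4, 5, 6, 10, 12, 15, 20, 30, 60.
Compute 45^d (mod 61) for the divisors d until we hit 1:
45^1 ≡ 45
45^2 ≡ 12
45^3 ≡ 52
45^4 ≡ 22
45^5 ≡ 14
45^6 ≡ 20
45^10 ≡ 13
45^12 ≡ 34
45^15 ≡ 60
45^20 ≡ 47
45^30 ≡ 1
So ord_61(45) = 30, hence |⟨45⟩| = 30.
[(Z/61Z)^× : ⟨45⟩] = 60/30 = 2.

2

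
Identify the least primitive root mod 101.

φ(101) = 101 − 1 = 100 = 2^2 · 5^2.
Test candidates g = 2, 3, … against the prime factors q ∈ {2, 5} of φ(101): g is a generator iff g^(100/q) ≢ 1 for every such q.
g = 2: 2^50 ≡ 100; 2^20 ≡ 95 — none is 1, so 2 is a primitive root.
Hence the least primitive root of 101 is 2.

2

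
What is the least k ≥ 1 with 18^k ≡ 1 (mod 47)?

The order of 18 must divide φ(47) = 47 − 1 = 46 = 2 · 23.
Divisors of 46: 1, 2, 23, 46.
Evaluate successive powers at the divisors of 46:
18^1 ≡ 18
18^2 ≡ 42
18^23 ≡ 1
Therefore the multiplicative order of 18 modulo 47 is 23.

23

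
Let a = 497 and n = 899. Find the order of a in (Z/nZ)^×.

The order of 497 must divide φ(899) = φ(29·31) = (29−1)·(31−1) = 28·30 = 840 = 2^3 · 3 · 5 · 7.
Divisors of 840: 1, 2, 3, 4, 5, 6, 7, 8, 10, 12, 14, 15, 20, 21, 24, 28, 30, 35, 40, 42, 56, 60, 70, 84, 105, 120, 140, 168, 210, 280, 420, 840.
Compute 497^d (mod 899) for the divisors d until we hit 1:
497^1 ≡ 497 (mod 899)
497^2 ≡ 683 (mod 899)
497^3 ≡ 528 (mod 899)
497^4 ≡ 807 (mod 899)
497^5 ≡ 125 (mod 899)
497^6 ≡ 94 (mod 899)
497^7 ≡ 869 (mod 899)
497^8 ≡ 373 (mod 899)
497^10 ≡ 342 (mod 899)
497^12 ≡ 745 (mod 899)
497^14 ≡ 1 (mod 899) ✓
Hence ord(497) = 14.

14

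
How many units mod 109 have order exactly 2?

1

φ(109) = 109 − 1 = 108 = 2^2 · 3^3.
Since (Z/109Z)^× is cyclic of order 108, the number of elements of order d is φ(d) when d | 108 and 0 otherwise.
2 | 108, and φ(2) = 2 − 1 = 1.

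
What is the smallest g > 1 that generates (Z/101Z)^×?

2

φ(101) = 101 − 1 = 100 = 2^2 · 5^2.
g is a primitive root iff g^(100/q) ≢ 1 (mod 101) for each prime q ∈ {2, 5}.
g = 2: 2^50 ≡ 100; 2^20 ≡ 95 — none is 1, so 2 is a primitive root.
The smallest primitive root modulo 101 is 2.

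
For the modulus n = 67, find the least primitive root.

2

φ(67) = 67 − 1 = 66 = 2 · 3 · 11.
g is a primitive root iff g^(66/q) ≢ 1 (mod 67) for each prime q ∈ {2, 3, 11}.
g = 2: 2^33 ≡ 66; 2^22 ≡ 37; 2^6 ≡ 64 — none is 1, so 2 is a primitive root.
So 2 is the smallest generator of (Z/67Z)^×.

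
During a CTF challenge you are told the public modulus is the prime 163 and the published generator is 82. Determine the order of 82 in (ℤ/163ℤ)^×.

162

By Lagrange's theorem, ord_163(82) divides φ(163) = 163 − 1 = 162 = 2 · 3^4.
Divisors of 162: 1, 2, 3, 6, 9, 18, 27, 54, 81, 162.
Compute 82^d (mod 163) for the divisors d until we hit 1:
82^1 ≡ 82 (mod 163)
82^2 ≡ 41 (mod 163)
82^3 ≡ 102 (mod 163)
82^6 ≡ 135 (mod 163)
82^9 ≡ 78 (mod 163)
82^18 ≡ 53 (mod 163)
82^27 ≡ 59 (mod 163)
82^54 ≡ 58 (mod 163)
82^81 ≡ 162 (mod 163)
82^162 ≡ 1 (mod 163) ✓
Therefore the multiplicative order of 82 modulo 163 is 162.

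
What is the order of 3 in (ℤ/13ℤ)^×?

3

By Lagrange's theorem, ord_13(3) divides φ(13) = 13 − 1 = 12 = 2^2 · 3.
Divisors of 12: 1, 2, 3, 4, 6, 12.
Test each divisor d:
3^1 ≡ 3 (mod 13)
3^2 ≡ 9 (mod 13)
3^3 ≡ 1 (mod 13) ✓
The smallest such exponent is 3, so the order of 3 is 3.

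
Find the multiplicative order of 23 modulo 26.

6

Since 23 ∈ (Z/26Z)^×, its order divides φ(26) = φ(2)·φ(13) = 1·12 = 12 = 2^2 · 3.
Divisors of 12: 1, 2, 3, 4, 6, 12.
Evaluate successive powers at the divisors of 12:
23^1 ≡ 23 (mod 26)
23^2 ≡ 9 (mod 26)
23^3 ≡ 25 (mod 26)
23^4 ≡ 3 (mod 26)
23^6 ≡ 1 (mod 26) ✓
The smallest such exponent is 6, so the order of 23 is 6.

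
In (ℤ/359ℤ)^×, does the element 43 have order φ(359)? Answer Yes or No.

φ(359) = 359 − 1 = 358 = 2 · 179.
Test 43^(358/q) mod 359 for each prime factor q of 358:
43^179 ≡ 358 (mod 359)  [q = 2: ≢ 1 ✓]
43^2 ≡ 54 (mod 359)  [q = 179: ≢ 1 ✓]
All checks pass, so 43 has order 358 and is a primitive root modulo 359.

Yes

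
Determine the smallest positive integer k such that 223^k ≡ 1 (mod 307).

153

The order of 223 must divide φ(307) = 307 − 1 = 306 = 2 · 3^2 · 17.
Divisors of 306: 1, 2, 3, 6, 9, 17, 18, 34, 51, 102, 153, 306.
Test each divisor d:
223^1 ≡ 223
223^2 ≡ 302
223^3 ≡ 113
223^6 ≡ 182
223^9 ≡ 304
223^17 ≡ 274
223^18 ≡ 9
223^34 ≡ 168
223^51 ≡ 289
223^102 ≡ 17
223^153 ≡ 1
Hence ord(223) = 153.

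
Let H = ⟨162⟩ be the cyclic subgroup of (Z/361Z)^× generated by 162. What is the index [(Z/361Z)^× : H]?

1

Since 162 ∈ (Z/361Z)^×, its order divides φ(361) = φ(19^2) = 19·(19−1) = 342 = 2 · 3^2 · 19.
Divisors of 342: 1, 2, 3, 6, 9, 18, 19, 38, 57, 114, 171, 342.
Compute 162^d (mod 361) for the divisors d until we hit 1:
162^1 ≡ 162
162^2 ≡ 252
162^3 ≡ 31
162^6 ≡ 239
162^9 ≡ 189
162^18 ≡ 343
162^19 ≡ 333
162^38 ≡ 62
162^57 ≡ 69
162^114 ≡ 68
162^171 ≡ 360
162^342 ≡ 1
Thus |⟨162⟩| = ord(162) = 342.
The index is φ(361) / ord(162) = 342 / 342 = 1.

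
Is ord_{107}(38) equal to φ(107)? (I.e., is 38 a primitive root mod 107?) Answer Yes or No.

φ(107) = 107 − 1 = 106 = 2 · 53.
It suffices to check that the order of 38 is not a proper divisor of 106: compute 38^(106/q) for q ∈ {2, 53}.
38^53 ≡ 106 (mod 107)  [q = 2: ≢ 1 ✓]
38^2 ≡ 53 (mod 107)  [q = 53: ≢ 1 ✓]
None equal 1, so ord_107(38) = 106: 38 is a primitive root.

Yes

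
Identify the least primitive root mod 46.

φ(46) = φ(2)·φ(23) = 1·22 = 22 = 2 · 11.
Test candidates g = 2, 3, … against the prime factors q ∈ {2, 11} of φ(46): g is a generator iff g^(22/q) ≢ 1 for every such q.
g = 2: gcd(2, 46) = 2 > 1, not a unit — skip.
g = 3: 3^11 ≡ 1 — hits 1, so not a primitive root.
g = 4: gcd(4, 46) = 2 > 1, not a unit — skip.
g = 5: 5^11 ≡ 45; 5^2 ≡ 25 — none is 1, so 5 is a primitive root.
The smallest primitive root modulo 46 is 5.

5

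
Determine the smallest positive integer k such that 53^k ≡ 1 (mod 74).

The order of 53 must divide φ(74) = φ(2)·φ(37) = 1·36 = 36 = 2^2 · 3^2.
Divisors of 36: 1, 2, 3, 4, 6, 9, 12, 18, 36.
Evaluate successive powers at the divisors of 36:
53^1 ≡ 53
53^2 ≡ 71
53^3 ≡ 63
53^4 ≡ 9
53^6 ≡ 47
53^9 ≡ 1
Therefore the multiplicative order of 53 modulo 74 is 9.

9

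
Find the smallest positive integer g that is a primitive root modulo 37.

2

φ(37) = 37 − 1 = 36 = 2^2 · 3^2.
g is a primitive root iff g^(36/q) ≢ 1 (mod 37) for each prime q ∈ {2, 3}.
g = 2: 2^18 ≡ 36; 2^12 ≡ 26 — none is 1, so 2 is a primitive root.
So 2 is the smallest generator of (Z/37Z)^×.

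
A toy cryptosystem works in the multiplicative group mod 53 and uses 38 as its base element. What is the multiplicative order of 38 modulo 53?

26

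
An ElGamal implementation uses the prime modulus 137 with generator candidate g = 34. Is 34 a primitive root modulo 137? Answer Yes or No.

No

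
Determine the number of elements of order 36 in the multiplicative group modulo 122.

0

φ(122) = φ(2)·φ(61) = 1·60 = 60 = 2^2 · 3 · 5.
Since (Z/122Z)^× is cyclic of order 60, the number of elements of order d is φ(d) when d | 60 and 0 otherwise.
Here 60 is not a multiple of 36, so there are no elements of order 36.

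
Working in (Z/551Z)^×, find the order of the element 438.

28

By Lagrange's theorem, ord_551(438) divides φ(551) = φ(19·29) = (19−1)·(29−1) = 18·28 = 504 = 2^3 · 3^2 · 7.
Divisors of 504: 1, 2, 3, 4, 6, 7, 8, 9, 12, 14, 18, 21, 24, 28, 36, 42, 56, 63, 72, 84, 126, 168, 252, 504.
Evaluate successive powers at the divisors of 504:
438^1 ≡ 438 (mod 551)
438^2 ≡ 96 (mod 551)
438^3 ≡ 172 (mod 551)
438^4 ≡ 400 (mod 551)
438^6 ≡ 381 (mod 551)
438^7 ≡ 476 (mod 551)
438^8 ≡ 210 (mod 551)
438^9 ≡ 514 (mod 551)
438^12 ≡ 248 (mod 551)
438^14 ≡ 115 (mod 551)
438^18 ≡ 267 (mod 551)
438^21 ≡ 191 (mod 551)
438^24 ≡ 343 (mod 551)
438^28 ≡ 1 (mod 551) ✓
The smallest such exponent is 28, so the order of 438 is 28.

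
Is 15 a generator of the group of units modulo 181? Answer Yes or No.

No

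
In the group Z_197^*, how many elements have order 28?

φ(197) = 197 − 1 = 196 = 2^2 · 7^2.
In a cyclic group of order 196, there are φ(d) elements of order d for each divisor d of 196, and zero for non-divisors.
28 = 2^2 · 7 divides 196, and φ(28) = 12.

12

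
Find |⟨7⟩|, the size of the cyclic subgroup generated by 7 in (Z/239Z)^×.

238

ord(7) | φ(239) = 239 − 1 = 238 = 2 · 7 · 17.
Divisors of 238: 1, 2, 7, 14, 17, 34, 119, 238.
Check 7^d mod 239 for each divisor in increasing order:
7^1 ≡ 7 (mod 239)
7^2 ≡ 49 (mod 239)
7^7 ≡ 188 (mod 239)
7^14 ≡ 211 (mod 239)
7^17 ≡ 195 (mod 239)
7^34 ≡ 24 (mod 239)
7^119 ≡ 238 (mod 239)
7^238 ≡ 1 (mod 239) ✓
The smallest such exponent is 238, so the order of 7 is 238.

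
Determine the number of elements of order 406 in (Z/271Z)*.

0

φ(271) = 271 − 1 = 270 = 2 · 3^3 · 5.
(Z/271Z)^× is cyclic (|G| = 270); a cyclic group of order m has exactly φ(d) elements of each order d | m, and none otherwise.
406 does not divide 270, so no element of (Z/271Z)^× has order 406.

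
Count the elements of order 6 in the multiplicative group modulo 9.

2

φ(9) = φ(3^2) = 3·(3−1) = 6 = 2 · 3.
In a cyclic group of order 6, there are φ(d) elements of order d for each divisor d of 6, and zero for non-divisors.
6 = 2 · 3 divides 6, and φ(6) = 2.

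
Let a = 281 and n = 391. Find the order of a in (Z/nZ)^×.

88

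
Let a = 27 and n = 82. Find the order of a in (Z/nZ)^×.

8

By Lagrange's theorem, ord_82(27) divides φ(82) = φ(2)·φ(41) = 1·40 = 40 = 2^3 · 5.
Divisors of 40: 1, 2, 4, 5, 8, 10, 20, 40.
Compute 27^d (mod 82) for the divisors d until we hit 1:
27^1 ≡ 27 (mod 82)
27^2 ≡ 73 (mod 82)
27^4 ≡ 81 (mod 82)
27^5 ≡ 55 (mod 82)
27^8 ≡ 1 (mod 82) ✓
So ord_82(27) = 8.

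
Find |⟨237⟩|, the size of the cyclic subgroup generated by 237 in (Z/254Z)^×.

126

By Lagrange's theorem, ord_254(237) divides φ(254) = φ(2)·φ(127) = 1·126 = 126 = 2 · 3^2 · 7.
Divisors of 126: 1, 2, 3, 6, 7, 9, 14, 18, 21, 42, 63, 126.
Evaluate successive powers at the divisors of 126:
237^1 ≡ 237 (mod 254)
237^2 ≡ 35 (mod 254)
237^3 ≡ 167 (mod 254)
237^6 ≡ 203 (mod 254)
237^7 ≡ 105 (mod 254)
237^9 ≡ 119 (mod 254)
237^14 ≡ 103 (mod 254)
237^18 ≡ 191 (mod 254)
237^21 ≡ 147 (mod 254)
237^42 ≡ 19 (mod 254)
237^63 ≡ 253 (mod 254)
237^126 ≡ 1 (mod 254) ✓
Hence ord(237) = 126.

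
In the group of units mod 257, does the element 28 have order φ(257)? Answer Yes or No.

Yes

φ(257) = 257 − 1 = 256 = 2^8.
28 is a primitive root mod 257 iff 28^(φ(257)/q) ≢ 1 for every prime q | φ(257), i.e. q ∈ {2}.
28^128 ≡ 256 (mod 257)  [q = 2: ≢ 1 ✓]
None equal 1, so ord_257(28) = 256: 28 is a primitive root.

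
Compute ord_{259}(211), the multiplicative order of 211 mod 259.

3

The order of 211 must divide φ(259) = φ(7·37) = (7−1)·(37−1) = 6·36 = 216 = 2^3 · 3^3.
Divisors of 216: 1, 2, 3, 4, 6, 8, 9, 12, 18, 24, 27, 36, 54, 72, 108, 216.
Check 211^d mod 259 for each divisor in increasing order:
211^1 ≡ 211 (mod 259)
211^2 ≡ 232 (mod 259)
211^3 ≡ 1 (mod 259) ✓
The smallest such exponent is 3, so the order of 211 is 3.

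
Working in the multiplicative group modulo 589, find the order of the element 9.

By Lagrange's theorem, ord_589(9) divides φ(589) = φ(19·31) = (19−1)·(31−1) = 18·30 = 540 = 2^2 · 3^3 · 5.
Divisors of 540: 1, 2, 3, 4, 5, 6, 9, 10, 12, 15, 18, 20, 27, 30, 36, 45, 54, 60, 90, 108, 135, 180, 270, 540.
Compute 9^d (mod 589) for the divisors d until we hit 1:
9^1 ≡ 9 (mod 589)
9^2 ≡ 81 (mod 589)
9^3 ≡ 140 (mod 589)
9^4 ≡ 82 (mod 589)
9^5 ≡ 149 (mod 589)
9^6 ≡ 163 (mod 589)
9^9 ≡ 438 (mod 589)
9^10 ≡ 408 (mod 589)
9^12 ≡ 64 (mod 589)
9^15 ≡ 125 (mod 589)
9^18 ≡ 419 (mod 589)
9^20 ≡ 366 (mod 589)
9^27 ≡ 343 (mod 589)
9^30 ≡ 311 (mod 589)
9^36 ≡ 39 (mod 589)
9^45 ≡ 1 (mod 589) ✓
So ord_589(9) = 45.

45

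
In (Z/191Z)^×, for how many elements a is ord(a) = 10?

φ(191) = 191 − 1 = 190 = 2 · 5 · 19.
Since (Z/191Z)^× is cyclic of order 190, the number of elements of order d is φ(d) when d | 190 and 0 otherwise.
10 = 2 · 5 divides 190, and φ(10) = 4.

4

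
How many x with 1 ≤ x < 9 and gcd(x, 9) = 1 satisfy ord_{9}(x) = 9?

0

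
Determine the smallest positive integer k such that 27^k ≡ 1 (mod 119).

The order of 27 must divide φ(119) = φ(7·17) = (7−1)·(17−1) = 6·16 = 96 = 2^5 · 3.
Divisors of 96: 1, 2, 3, 4, 6, 8, 12, 16, 24, 32, 48, 96.
Compute 27^d (mod 119) for the divisors d until we hit 1:
27^1 ≡ 27
27^2 ≡ 15
27^3 ≡ 48
27^4 ≡ 106
27^6 ≡ 43
27^8 ≡ 50
27^12 ≡ 64
27^16 ≡ 1
Hence ord(27) = 16.

16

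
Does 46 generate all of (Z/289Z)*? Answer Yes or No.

φ(289) = φ(17^2) = 17·(17−1) = 272 = 2^4 · 17.
46 is a primitive root mod 289 iff 46^(φ(289)/q) ≢ 1 for every prime q | φ(289), i.e. q ∈ {2, 17}.
46^136 ≡ 288 (mod 289)  [q = 2: ≢ 1 ✓]
46^16 ≡ 273 (mod 289)  [q = 17: ≢ 1 ✓]
None equal 1, so ord_289(46) = 272: 46 is a primitive root.

Yes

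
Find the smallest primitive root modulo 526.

φ(526) = φ(2)·φ(263) = 1·262 = 262 = 2 · 131.
g is a primitive root iff g^(262/q) ≢ 1 (mod 526) for each prime q ∈ {2, 131}.
g = 2: gcd(2, 526) = 2 > 1, not a unit — skip.
g = 3: 3^131 ≡ 1 — hits 1, so not a primitive root.
g = 4: gcd(4, 526) = 2 > 1, not a unit — skip.
g = 5: 5^131 ≡ 525; 5^2 ≡ 25 — none is 1, so 5 is a primitive root.
So 5 is the smallest generator of (Z/526Z)^×.

5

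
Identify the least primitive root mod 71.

7

φ(71) = 71 − 1 = 70 = 2 · 5 · 7.
g is a primitive root iff g^(70/q) ≢ 1 (mod 71) for each prime q ∈ {2, 5, 7}.
g = 2: 2^35 ≡ 1 — hits 1, so not a primitive root.
g = 3: 3^35 ≡ 1 — hits 1, so not a primitive root.
g = 4: 4^35 ≡ 1 — hits 1, so not a primitive root.
g = 5: 5^35 ≡ 1 — hits 1, so not a primitive root.
g = 6: 6^35 ≡ 1 — hits 1, so not a primitive root.
g = 7: 7^35 ≡ 70; 7^14 ≡ 54; 7^10 ≡ 45 — none is 1, so 7 is a primitive root.
Hence the least primitive root of 71 is 7.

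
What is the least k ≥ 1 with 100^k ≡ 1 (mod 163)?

81

ord(100) | φ(163) = 163 − 1 = 162 = 2 · 3^4.
Divisors of 162: 1, 2, 3, 6, 9, 18, 27, 54, 81, 162.
Compute 100^d (mod 163) for the divisors d until we hit 1:
100^1 ≡ 100 (mod 163)
100^2 ≡ 57 (mod 163)
100^3 ≡ 158 (mod 163)
100^6 ≡ 25 (mod 163)
100^9 ≡ 38 (mod 163)
100^18 ≡ 140 (mod 163)
100^27 ≡ 104 (mod 163)
100^54 ≡ 58 (mod 163)
100^81 ≡ 1 (mod 163) ✓
So ord_163(100) = 81.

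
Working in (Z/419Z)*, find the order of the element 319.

418

By Lagrange's theorem, ord_419(319) divides φ(419) = 419 − 1 = 418 = 2 · 11 · 19.
Divisors of 418: 1, 2, 11, 19, 22, 38, 209, 418.
Compute 319^d (mod 419) for the divisors d until we hit 1:
319^1 ≡ 319 (mod 419)
319^2 ≡ 363 (mod 419)
319^11 ≡ 284 (mod 419)
319^19 ≡ 267 (mod 419)
319^22 ≡ 208 (mod 419)
319^38 ≡ 59 (mod 419)
319^209 ≡ 418 (mod 419)
319^418 ≡ 1 (mod 419) ✓
Hence ord(319) = 418.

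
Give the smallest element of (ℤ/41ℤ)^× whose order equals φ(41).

φ(41) = 41 − 1 = 40 = 2^3 · 5.
g is a primitive root iff g^(40/q) ≢ 1 (mod 41) for each prime q ∈ {2, 5}.
g = 2: 2^20 ≡ 1 — hits 1, so not a primitive root.
g = 3: 3^20 ≡ 40; 3^8 ≡ 1 — hits 1, so not a primitive root.
g = 4: 4^20 ≡ 1 — hits 1, so not a primitive root.
g = 5: 5^20 ≡ 1 — hits 1, so not a primitive root.
g = 6: 6^20 ≡ 40; 6^8 ≡ 10 — none is 1, so 6 is a primitive root.
So 6 is the smallest generator of (Z/41Z)^×.

6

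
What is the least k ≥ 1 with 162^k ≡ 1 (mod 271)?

ord(162) | φ(271) = 271 − 1 = 270 = 2 · 3^3 · 5.
Divisors of 270: 1, 2, 3, 5, 6, 9, 10, 15, 18, 27, 30, 45, 54, 90, 135, 270.
Evaluate successive powers at the divisors of 270:
162^1 ≡ 162 (mod 271)
162^2 ≡ 228 (mod 271)
162^3 ≡ 80 (mod 271)
162^5 ≡ 83 (mod 271)
162^6 ≡ 167 (mod 271)
162^9 ≡ 81 (mod 271)
162^10 ≡ 114 (mod 271)
162^15 ≡ 248 (mod 271)
162^18 ≡ 57 (mod 271)
162^27 ≡ 10 (mod 271)
162^30 ≡ 258 (mod 271)
162^45 ≡ 28 (mod 271)
162^54 ≡ 100 (mod 271)
162^90 ≡ 242 (mod 271)
162^135 ≡ 1 (mod 271) ✓
So ord_271(162) = 135.

135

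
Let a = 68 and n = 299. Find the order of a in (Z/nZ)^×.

6

ord(68) | φ(299) = φ(13·23) = (13−1)·(23−1) = 12·22 = 264 = 2^3 · 3 · 11.
Divisors of 264: 1, 2, 3, 4, 6, 8, 11, 12, 22, 24, 33, 44, 66, 88, 132, 264.
Check 68^d mod 299 for each divisor in increasing order:
68^1 ≡ 68 (mod 299)
68^2 ≡ 139 (mod 299)
68^3 ≡ 183 (mod 299)
68^4 ≡ 185 (mod 299)
68^6 ≡ 1 (mod 299) ✓
So ord_299(68) = 6.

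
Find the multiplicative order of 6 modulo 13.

The order of 6 must divide φ(13) = 13 − 1 = 12 = 2^2 · 3.
Divisors of 12: 1, 2, 3, 4, 6, 12.
Compute 6^d (mod 13) for the divisors d until we hit 1:
6^1 ≡ 6
6^2 ≡ 10
6^3 ≡ 8
6^4 ≡ 9
6^6 ≡ 12
6^12 ≡ 1
Therefore the multiplicative order of 6 modulo 13 is 12.

12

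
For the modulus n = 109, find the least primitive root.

6

φ(109) = 109 − 1 = 108 = 2^2 · 3^3.
g is a primitive root iff g^(108/q) ≢ 1 (mod 109) for each prime q ∈ {2, 3}.
g = 2: 2^54 ≡ 108; 2^36 ≡ 1 — hits 1, so not a primitive root.
g = 3: 3^54 ≡ 1 — hits 1, so not a primitive root.
g = 4: 4^54 ≡ 1 — hits 1, so not a primitive root.
g = 5: 5^54 ≡ 1 — hits 1, so not a primitive root.
g = 6: 6^54 ≡ 108; 6^36 ≡ 63 — none is 1, so 6 is a primitive root.
Hence the least primitive root of 109 is 6.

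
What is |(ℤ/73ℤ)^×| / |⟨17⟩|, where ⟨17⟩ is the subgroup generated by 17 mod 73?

3

The order of 17 must divide φ(73) = 73 − 1 = 72 = 2^3 · 3^2.
Divisors of 72: 1, 2, 3, 4, 6, 8, 9, 12, 18, 24, 36, 72.
Test each divisor d:
17^1 ≡ 17 (mod 73)
17^2 ≡ 70 (mod 73)
17^3 ≡ 22 (mod 73)
17^4 ≡ 9 (mod 73)
17^6 ≡ 46 (mod 73)
17^8 ≡ 8 (mod 73)
17^9 ≡ 63 (mod 73)
17^12 ≡ 72 (mod 73)
17^18 ≡ 27 (mod 73)
17^24 ≡ 1 (mod 73) ✓
So ord_73(17) = 24, hence |⟨17⟩| = 24.
Index = |(Z/73Z)^×| / |⟨17⟩| = 72 / 24 = 3.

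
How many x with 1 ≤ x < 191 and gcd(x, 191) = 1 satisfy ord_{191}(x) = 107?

0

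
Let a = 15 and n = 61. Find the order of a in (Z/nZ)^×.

ord(15) | φ(61) = 61 − 1 = 60 = 2^2 · 3 · 5.
Divisors of 60: 1, 2, 3, 4, 5, 6, 10, 12, 15, 20, 30, 60.
Test each divisor d:
15^1 ≡ 15 (mod 61)
15^2 ≡ 42 (mod 61)
15^3 ≡ 20 (mod 61)
15^4 ≡ 56 (mod 61)
15^5 ≡ 47 (mod 61)
15^6 ≡ 34 (mod 61)
15^10 ≡ 13 (mod 61)
15^12 ≡ 58 (mod 61)
15^15 ≡ 1 (mod 61) ✓
Hence ord(15) = 15.

15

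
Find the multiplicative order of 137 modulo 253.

ord(137) | φ(253) = φ(11·23) = (11−1)·(23−1) = 10·22 = 220 = 2^2 · 5 · 11.
Divisors of 220: 1, 2, 4, 5, 10, 11, 20, 22, 44, 55, 110, 220.
Evaluate successive powers at the divisors of 220:
137^1 ≡ 137 (mod 253)
137^2 ≡ 47 (mod 253)
137^4 ≡ 185 (mod 253)
137^5 ≡ 45 (mod 253)
137^10 ≡ 1 (mod 253) ✓
So ord_253(137) = 10.

10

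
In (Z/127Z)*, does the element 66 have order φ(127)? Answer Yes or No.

No

φ(127) = 127 − 1 = 126 = 2 · 3^2 · 7.
66 is a primitive root mod 127 iff 66^(φ(127)/q) ≢ 1 for every prime q | φ(127), i.e. q ∈ {2, 3, 7}.
66^63 ≡ 126 (mod 127)  [q = 2: ≢ 1 ✓]
66^42 ≡ 1 (mod 127)  [q = 3: ≡ 1 ✗]
66^18 ≡ 4 (mod 127)  [q = 7: ≢ 1 ✓]
The check at q = 3 fails, so 66 generates a proper subgroup.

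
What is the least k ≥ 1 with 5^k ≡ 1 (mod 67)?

By Lagrange's theorem, ord_67(5) divides φ(67) = 67 − 1 = 66 = 2 · 3 · 11.
Divisors of 66: 1, 2, 3, 6, 11, 22, 33, 66.
Check 5^d mod 67 for each divisor in increasing order:
5^1 ≡ 5 (mod 67)
5^2 ≡ 25 (mod 67)
5^3 ≡ 58 (mod 67)
5^6 ≡ 14 (mod 67)
5^11 ≡ 66 (mod 67)
5^22 ≡ 1 (mod 67) ✓
Hence ord(5) = 22.

22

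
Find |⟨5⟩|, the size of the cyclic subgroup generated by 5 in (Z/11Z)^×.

5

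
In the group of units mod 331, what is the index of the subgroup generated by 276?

2

The order of 276 must divide φ(331) = 331 − 1 = 330 = 2 · 3 · 5 · 11.
Divisors of 330: 1, 2, 3, 5, 6, 10, 11, 15, 22, 30, 33, 55, 66, 110, 165, 330.
Test each divisor d:
276^1 ≡ 276 (mod 331)
276^2 ≡ 46 (mod 331)
276^3 ≡ 118 (mod 331)
276^5 ≡ 132 (mod 331)
276^6 ≡ 22 (mod 331)
276^10 ≡ 212 (mod 331)
276^11 ≡ 256 (mod 331)
276^15 ≡ 180 (mod 331)
276^22 ≡ 329 (mod 331)
276^30 ≡ 293 (mod 331)
276^33 ≡ 150 (mod 331)
276^55 ≡ 31 (mod 331)
276^66 ≡ 323 (mod 331)
276^110 ≡ 299 (mod 331)
276^165 ≡ 1 (mod 331) ✓
So ord_331(276) = 165, hence |⟨276⟩| = 165.
Index = |(Z/331Z)^×| / |⟨276⟩| = 330 / 165 = 2.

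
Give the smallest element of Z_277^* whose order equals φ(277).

φ(277) = 277 − 1 = 276 = 2^2 · 3 · 23.
g is a primitive root iff g^(276/q) ≢ 1 (mod 277) for each prime q ∈ {2, 3, 23}.
g = 2: 2^138 ≡ 276; 2^92 ≡ 1 — hits 1, so not a primitive root.
g = 3: 3^138 ≡ 1 — hits 1, so not a primitive root.
g = 4: 4^138 ≡ 1 — hits 1, so not a primitive root.
g = 5: 5^138 ≡ 276; 5^92 ≡ 116; 5^12 ≡ 27 — none is 1, so 5 is a primitive root.
So 5 is the smallest generator of (Z/277Z)^×.

5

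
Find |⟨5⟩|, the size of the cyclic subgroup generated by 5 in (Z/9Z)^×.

6

By Lagrange's theorem, ord_9(5) divides φ(9) = φ(3^2) = 3·(3−1) = 6 = 2 · 3.
Divisors of 6: 1, 2, 3, 6.
Test each divisor d:
5^1 ≡ 5
5^2 ≡ 7
5^3 ≡ 8
5^6 ≡ 1
So ord_9(5) = 6.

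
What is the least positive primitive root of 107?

φ(107) = 107 − 1 = 106 = 2 · 53.
Test candidates g = 2, 3, … against the prime factors q ∈ {2, 53} of φ(107): g is a generator iff g^(106/q) ≢ 1 for every such q.
g = 2: 2^53 ≡ 106; 2^2 ≡ 4 — none is 1, so 2 is a primitive root.
So 2 is the smallest generator of (Z/107Z)^×.

2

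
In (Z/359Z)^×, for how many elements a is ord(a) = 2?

1

φ(359) = 359 − 1 = 358 = 2 · 179.
In a cyclic group of order 358, there are φ(d) elements of order d for each divisor d of 358, and zero for non-divisors.
2 | 358, and φ(2) = 2 − 1 = 1.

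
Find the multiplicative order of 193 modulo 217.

Since 193 ∈ (Z/217Z)^×, its order divides φ(217) = φ(7·31) = (7−1)·(31−1) = 6·30 = 180 = 2^2 · 3^2 · 5.
Divisors of 180: 1, 2, 3, 4, 5, 6, 9, 10, 12, 15, 18, 20, 30, 36, 45, 60, 90, 180.
Compute 193^d (mod 217) for the divisors d until we hit 1:
193^1 ≡ 193
193^2 ≡ 142
193^3 ≡ 64
193^4 ≡ 200
193^5 ≡ 191
193^6 ≡ 190
193^9 ≡ 8
193^10 ≡ 25
193^12 ≡ 78
193^15 ≡ 1
Therefore the multiplicative order of 193 modulo 217 is 15.

15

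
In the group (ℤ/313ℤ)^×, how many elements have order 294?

0

φ(313) = 313 − 1 = 312 = 2^3 · 3 · 13.
Since (Z/313Z)^× is cyclic of order 312, the number of elements of order d is φ(d) when d | 312 and 0 otherwise.
Here 312 is not a multiple of 294, so there are no elements of order 294.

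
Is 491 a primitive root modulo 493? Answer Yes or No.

493 = 17 · 29 is a product of two distinct odd primes, so (Z/493Z)^× ≅ (Z/17Z)^× × (Z/29Z)^× is not cyclic.
No primitive root modulo 493 exists; in particular 491 is not one.

No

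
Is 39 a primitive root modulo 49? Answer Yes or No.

No

φ(49) = φ(7^2) = 7·(7−1) = 42 = 2 · 3 · 7.
An element g generates (Z/49Z)^× iff g^(42/q) ≢ 1 (mod 49) for each prime q ∈ {2, 3, 7}.
39^21 ≡ 1 (mod 49)  [q = 2: ≡ 1 ✗]
39^14 ≡ 30 (mod 49)  [q = 3: ≢ 1 ✓]
39^6 ≡ 8 (mod 49)  [q = 7: ≢ 1 ✓]
Since 39^21 ≡ 1, the order of 39 divides 21 < 42, so 39 is not a primitive root.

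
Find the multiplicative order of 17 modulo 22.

10

Since 17 ∈ (Z/22Z)^×, its order divides φ(22) = φ(2)·φ(11) = 1·10 = 10 = 2 · 5.
Divisors of 10: 1, 2, 5, 10.
Check 17^d mod 22 for each divisor in increasing order:
17^1 ≡ 17
17^2 ≡ 3
17^5 ≡ 21
17^10 ≡ 1
The smallest such exponent is 10, so the order of 17 is 10.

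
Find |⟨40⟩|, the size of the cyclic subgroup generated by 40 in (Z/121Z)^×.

10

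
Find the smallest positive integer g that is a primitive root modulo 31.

3

φ(31) = 31 − 1 = 30 = 2 · 3 · 5.
g is a primitive root iff g^(30/q) ≢ 1 (mod 31) for each prime q ∈ {2, 3, 5}.
g = 2: 2^15 ≡ 1 — hits 1, so not a primitive root.
g = 3: 3^15 ≡ 30; 3^10 ≡ 25; 3^6 ≡ 16 — none is 1, so 3 is a primitive root.
So 3 is the smallest generator of (Z/31Z)^×.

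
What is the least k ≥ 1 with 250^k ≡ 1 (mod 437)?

Since 250 ∈ (Z/437Z)^×, its order divides φ(437) = φ(19·23) = (19−1)·(23−1) = 18·22 = 396 = 2^2 · 3^2 · 11.
Divisors of 396: 1, 2, 3, 4, 6, 9, 11, 12, 18, 22, 33, 36, 44, 66, 99, 132, 198, 396.
Evaluate successive powers at the divisors of 396:
250^1 ≡ 250 (mod 437)
250^2 ≡ 9 (mod 437)
250^3 ≡ 65 (mod 437)
250^4 ≡ 81 (mod 437)
250^6 ≡ 292 (mod 437)
250^9 ≡ 189 (mod 437)
250^11 ≡ 390 (mod 437)
250^12 ≡ 49 (mod 437)
250^18 ≡ 324 (mod 437)
250^22 ≡ 24 (mod 437)
250^33 ≡ 183 (mod 437)
250^36 ≡ 96 (mod 437)
250^44 ≡ 139 (mod 437)
250^66 ≡ 277 (mod 437)
250^99 ≡ 436 (mod 437)
250^132 ≡ 254 (mod 437)
250^198 ≡ 1 (mod 437) ✓
So ord_437(250) = 198.

198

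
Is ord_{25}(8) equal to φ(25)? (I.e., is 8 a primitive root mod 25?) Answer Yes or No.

Yes

φ(25) = φ(5^2) = 5·(5−1) = 20 = 2^2 · 5.
It suffices to check that the order of 8 is not a proper divisor of 20: compute 8^(20/q) for q ∈ {2, 5}.
8^10 ≡ 24 (mod 25)  [q = 2: ≢ 1 ✓]
8^4 ≡ 21 (mod 25)  [q = 5: ≢ 1 ✓]
Every test exponent gives a nontrivial residue, hence 8 generates the full group.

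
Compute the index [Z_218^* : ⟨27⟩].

The order of 27 must divide φ(218) = φ(2)·φ(109) = 1·108 = 108 = 2^2 · 3^3.
Divisors of 108: 1, 2, 3, 4, 6, 9, 12, 18, 27, 36, 54, 108.
Evaluate successive powers at the divisors of 108:
27^1 ≡ 27 (mod 218)
27^2 ≡ 75 (mod 218)
27^3 ≡ 63 (mod 218)
27^4 ≡ 175 (mod 218)
27^6 ≡ 45 (mod 218)
27^9 ≡ 1 (mod 218) ✓
The order of 27 is 9, so the subgroup it generates has 9 elements.
Index = |(Z/218Z)^×| / |⟨27⟩| = 108 / 9 = 12.

12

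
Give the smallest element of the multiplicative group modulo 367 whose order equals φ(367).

φ(367) = 367 − 1 = 366 = 2 · 3 · 61.
g is a primitive root iff g^(366/q) ≢ 1 (mod 367) for each prime q ∈ {2, 3, 61}.
g = 2: 2^183 ≡ 1 — hits 1, so not a primitive root.
g = 3: 3^183 ≡ 366; 3^122 ≡ 1 — hits 1, so not a primitive root.
g = 4: 4^183 ≡ 1 — hits 1, so not a primitive root.
g = 5: 5^183 ≡ 366; 5^122 ≡ 1 — hits 1, so not a primitive root.
g = 6: 6^183 ≡ 366; 6^122 ≡ 283; 6^6 ≡ 47 — none is 1, so 6 is a primitive root.
The smallest primitive root modulo 367 is 6.

6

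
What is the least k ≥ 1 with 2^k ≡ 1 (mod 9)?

Since 2 ∈ (Z/9Z)^×, its order divides φ(9) = φ(3^2) = 3·(3−1) = 6 = 2 · 3.
Divisors of 6: 1, 2, 3, 6.
Check 2^d mod 9 for each divisor in increasing order:
2^1 ≡ 2
2^2 ≡ 4
2^3 ≡ 8
2^6 ≡ 1
Hence ord(2) = 6.

6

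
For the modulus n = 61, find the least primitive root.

2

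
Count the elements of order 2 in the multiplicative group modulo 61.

1

φ(61) = 61 − 1 = 60 = 2^2 · 3 · 5.
In a cyclic group of order 60, there are φ(d) elements of order d for each divisor d of 60, and zero for non-divisors.
2 | 60, and φ(2) = 2 − 1 = 1.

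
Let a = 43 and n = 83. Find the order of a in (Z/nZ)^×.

82

ord(43) | φ(83) = 83 − 1 = 82 = 2 · 41.
Divisors of 82: 1, 2, 41, 82.
Compute 43^d (mod 83) for the divisors d until we hit 1:
43^1 ≡ 43
43^2 ≡ 23
43^41 ≡ 82
43^82 ≡ 1
So ord_83(43) = 82.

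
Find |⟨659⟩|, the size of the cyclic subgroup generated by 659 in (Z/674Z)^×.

336

The order of 659 must divide φ(674) = φ(2)·φ(337) = 1·336 = 336 = 2^4 · 3 · 7.
Divisors of 336: 1, 2, 3, 4, 6, 7, 8, 12, 14, 16, 21, 24, 28, 42, 48, 56, 84, 112, 168, 336.
Compute 659^d (mod 674) for the divisors d until we hit 1:
659^1 ≡ 659
659^2 ≡ 225
659^3 ≡ 669
659^4 ≡ 75
659^6 ≡ 25
659^7 ≡ 299
659^8 ≡ 233
659^12 ≡ 625
659^14 ≡ 433
659^16 ≡ 369
659^21 ≡ 59
659^24 ≡ 379
659^28 ≡ 117
659^42 ≡ 111
659^48 ≡ 79
659^56 ≡ 209
659^84 ≡ 189
659^112 ≡ 545
659^168 ≡ 673
659^336 ≡ 1
Hence ord(659) = 336.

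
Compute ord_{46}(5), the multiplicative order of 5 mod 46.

ord(5) | φ(46) = φ(2)·φ(23) = 1·22 = 22 = 2 · 11.
Divisors of 22: 1, 2, 11, 22.
Compute 5^d (mod 46) for the divisors d until we hit 1:
5^1 ≡ 5 (mod 46)
5^2 ≡ 25 (mod 46)
5^11 ≡ 45 (mod 46)
5^22 ≡ 1 (mod 46) ✓
So ord_46(5) = 22.

22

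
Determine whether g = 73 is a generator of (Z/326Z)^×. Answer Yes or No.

φ(326) = φ(2)·φ(163) = 1·162 = 162 = 2 · 3^4.
73 is a primitive root mod 326 iff 73^(φ(326)/q) ≢ 1 for every prime q | φ(326), i.e. q ∈ {2, 3}.
73^81 ≡ 325 (mod 326)  [q = 2: ≢ 1 ✓]
73^54 ≡ 221 (mod 326)  [q = 3: ≢ 1 ✓]
All checks pass, so 73 has order 162 and is a primitive root modulo 326.

Yes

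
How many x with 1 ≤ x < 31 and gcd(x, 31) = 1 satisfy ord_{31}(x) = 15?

φ(31) = 31 − 1 = 30 = 2 · 3 · 5.
Since (Z/31Z)^× is cyclic of order 30, the number of elements of order d is φ(d) when d | 30 and 0 otherwise.
15 = 3 · 5 divides 30, and φ(15) = 8.

8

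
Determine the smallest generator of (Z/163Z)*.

2

φ(163) = 163 − 1 = 162 = 2 · 3^4.
g is a primitive root iff g^(162/q) ≢ 1 (mod 163) for each prime q ∈ {2, 3}.
g = 2: 2^81 ≡ 162; 2^54 ≡ 104 — none is 1, so 2 is a primitive root.
The smallest primitive root modulo 163 is 2.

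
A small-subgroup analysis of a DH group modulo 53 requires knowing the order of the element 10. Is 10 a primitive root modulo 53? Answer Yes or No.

No

φ(53) = 53 − 1 = 52 = 2^2 · 13.
10 is a primitive root mod 53 iff 10^(φ(53)/q) ≢ 1 for every prime q | φ(53), i.e. q ∈ {2, 13}.
10^26 ≡ 1 (mod 53)  [q = 2: ≡ 1 ✗]
10^4 ≡ 36 (mod 53)  [q = 13: ≢ 1 ✓]
The check at q = 2 fails, so 10 generates a proper subgroup.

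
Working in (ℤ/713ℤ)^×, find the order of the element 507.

Since 507 ∈ (Z/713Z)^×, its order divides φ(713) = φ(23·31) = (23−1)·(31−1) = 22·30 = 660 = 2^2 · 3 · 5 · 11.
Divisors of 660: 1, 2, 3, 4, 5, 6, 10, 11, 12, 15, 20, 22, 30, 33, 44, 55, 60, 66, 110, 132, 165, 220, 330, 660.
Evaluate successive powers at the divisors of 660:
507^1 ≡ 507 (mod 713)
507^2 ≡ 369 (mod 713)
507^3 ≡ 277 (mod 713)
507^4 ≡ 691 (mod 713)
507^5 ≡ 254 (mod 713)
507^6 ≡ 438 (mod 713)
507^10 ≡ 346 (mod 713)
507^11 ≡ 24 (mod 713)
507^12 ≡ 47 (mod 713)
507^15 ≡ 185 (mod 713)
507^20 ≡ 645 (mod 713)
507^22 ≡ 576 (mod 713)
507^30 ≡ 1 (mod 713) ✓
Therefore the multiplicative order of 507 modulo 713 is 30.

30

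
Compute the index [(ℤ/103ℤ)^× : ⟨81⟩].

Since 81 ∈ (Z/103Z)^×, its order divides φ(103) = 103 − 1 = 102 = 2 · 3 · 17.
Divisors of 102: 1, 2, 3, 6, 17, 34, 51, 102.
Evaluate successive powers at the divisors of 102:
81^1 ≡ 81 (mod 103)
81^2 ≡ 72 (mod 103)
81^3 ≡ 64 (mod 103)
81^6 ≡ 79 (mod 103)
81^17 ≡ 1 (mod 103) ✓
The order of 81 is 17, so the subgroup it generates has 17 elements.
Index = |(Z/103Z)^×| / |⟨81⟩| = 102 / 17 = 6.

6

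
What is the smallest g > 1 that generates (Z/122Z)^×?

φ(122) = φ(2)·φ(61) = 1·60 = 60 = 2^2 · 3 · 5.
g is a primitive root iff g^(60/q) ≢ 1 (mod 122) for each prime q ∈ {2, 3, 5}.
g = 2: gcd(2, 122) = 2 > 1, not a unit — skip.
g = 3: 3^30 ≡ 1 — hits 1, so not a primitive root.
g = 4: gcd(4, 122) = 2 > 1, not a unit — skip.
g = 5: 5^30 ≡ 1 — hits 1, so not a primitive root.
g = 6: gcd(6, 122) = 2 > 1, not a unit — skip.
g = 7: 7^30 ≡ 121; 7^20 ≡ 47; 7^12 ≡ 95 — none is 1, so 7 is a primitive root.
The smallest primitive root modulo 122 is 7.

7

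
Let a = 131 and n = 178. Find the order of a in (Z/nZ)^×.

By Lagrange's theorem, ord_178(131) divides φ(178) = φ(2)·φ(89) = 1·88 = 88 = 2^3 · 11.
Divisors of 88: 1, 2, 4, 8, 11, 22, 44, 88.
Check 131^d mod 178 for each divisor in increasing order:
131^1 ≡ 131 (mod 178)
131^2 ≡ 73 (mod 178)
131^4 ≡ 167 (mod 178)
131^8 ≡ 121 (mod 178)
131^11 ≡ 123 (mod 178)
131^22 ≡ 177 (mod 178)
131^44 ≡ 1 (mod 178) ✓
Therefore the multiplicative order of 131 modulo 178 is 44.

44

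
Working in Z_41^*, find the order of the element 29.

The order of 29 must divide φ(41) = 41 − 1 = 40 = 2^3 · 5.
Divisors of 40: 1, 2, 4, 5, 8, 10, 20, 40.
Test each divisor d:
29^1 ≡ 29
29^2 ≡ 21
29^4 ≡ 31
29^5 ≡ 38
29^8 ≡ 18
29^10 ≡ 9
29^20 ≡ 40
29^40 ≡ 1
Hence ord(29) = 40.

40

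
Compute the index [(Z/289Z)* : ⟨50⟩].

8

The order of 50 must divide φ(289) = φ(17^2) = 17·(17−1) = 272 = 2^4 · 17.
Divisors of 272: 1, 2, 4, 8, 16, 17, 34, 68, 136, 272.
Check 50^d mod 289 for each divisor in increasing order:
50^1 ≡ 50 (mod 289)
50^2 ≡ 188 (mod 289)
50^4 ≡ 86 (mod 289)
50^8 ≡ 171 (mod 289)
50^16 ≡ 52 (mod 289)
50^17 ≡ 288 (mod 289)
50^34 ≡ 1 (mod 289) ✓
Thus |⟨50⟩| = ord(50) = 34.
[(Z/289Z)^× : ⟨50⟩] = 272/34 = 8.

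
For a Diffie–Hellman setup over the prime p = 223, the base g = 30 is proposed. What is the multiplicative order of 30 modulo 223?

37

Since 30 ∈ (Z/223Z)^×, its order divides φ(223) = 223 − 1 = 222 = 2 · 3 · 37.
Divisors of 222: 1, 2, 3, 6, 37, 74, 111, 222.
Evaluate successive powers at the divisors of 222:
30^1 ≡ 30
30^2 ≡ 8
30^3 ≡ 17
30^6 ≡ 66
30^37 ≡ 1
The smallest such exponent is 37, so the order of 30 is 37.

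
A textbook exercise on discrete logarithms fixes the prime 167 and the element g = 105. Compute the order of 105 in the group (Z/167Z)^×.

166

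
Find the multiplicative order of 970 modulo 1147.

Since 970 ∈ (Z/1147Z)^×, its order divides φ(1147) = φ(31·37) = (31−1)·(37−1) = 30·36 = 1080 = 2^3 · 3^3 · 5.
Divisors of 1080: 1, 2, 3, 4, 5, 6, 8, 9, 10, 12, 15, 18, 20, 24, 27, 30, 36, 40, 45, 54, 60, 72, 90, 108, 120, 135, 180, 216, 270, 360, 540, 1080.
Check 970^d mod 1147 for each divisor in increasing order:
970^1 ≡ 970 (mod 1147)
970^2 ≡ 360 (mod 1147)
970^3 ≡ 512 (mod 1147)
970^4 ≡ 1136 (mod 1147)
970^5 ≡ 800 (mod 1147)
970^6 ≡ 628 (mod 1147)
970^8 ≡ 121 (mod 1147)
970^9 ≡ 376 (mod 1147)
970^10 ≡ 1121 (mod 1147)
970^12 ≡ 963 (mod 1147)
970^15 ≡ 993 (mod 1147)
970^18 ≡ 295 (mod 1147)
970^20 ≡ 676 (mod 1147)
970^24 ≡ 593 (mod 1147)
970^27 ≡ 808 (mod 1147)
970^30 ≡ 776 (mod 1147)
970^36 ≡ 1000 (mod 1147)
970^40 ≡ 470 (mod 1147)
970^45 ≡ 931 (mod 1147)
970^54 ≡ 221 (mod 1147)
970^60 ≡ 1 (mod 1147) ✓
So ord_1147(970) = 60.

60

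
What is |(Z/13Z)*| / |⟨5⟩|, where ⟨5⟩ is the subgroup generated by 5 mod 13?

The order of 5 must divide φ(13) = 13 − 1 = 12 = 2^2 · 3.
Divisors of 12: 1, 2, 3, 4, 6, 12.
Evaluate successive powers at the divisors of 12:
5^1 ≡ 5
5^2 ≡ 12
5^3 ≡ 8
5^4 ≡ 1
Thus |⟨5⟩| = ord(5) = 4.
Index = |(Z/13Z)^×| / |⟨5⟩| = 12 / 4 = 3.

3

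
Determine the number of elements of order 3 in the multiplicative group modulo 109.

2

φ(109) = 109 − 1 = 108 = 2^2 · 3^3.
(Z/109Z)^× is cyclic (|G| = 108); a cyclic group of order m has exactly φ(d) elements of each order d | m, and none otherwise.
3 | 108, and φ(3) = 3 − 1 = 2.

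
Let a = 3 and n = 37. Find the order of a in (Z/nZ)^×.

18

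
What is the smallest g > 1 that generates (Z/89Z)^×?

φ(89) = 89 − 1 = 88 = 2^3 · 11.
Test candidates g = 2, 3, … against the prime factors q ∈ {2, 11} of φ(89): g is a generator iff g^(88/q) ≢ 1 for every such q.
g = 2: 2^44 ≡ 1 — hits 1, so not a primitive root.
g = 3: 3^44 ≡ 88; 3^8 ≡ 64 — none is 1, so 3 is a primitive root.
So 3 is the smallest generator of (Z/89Z)^×.

3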